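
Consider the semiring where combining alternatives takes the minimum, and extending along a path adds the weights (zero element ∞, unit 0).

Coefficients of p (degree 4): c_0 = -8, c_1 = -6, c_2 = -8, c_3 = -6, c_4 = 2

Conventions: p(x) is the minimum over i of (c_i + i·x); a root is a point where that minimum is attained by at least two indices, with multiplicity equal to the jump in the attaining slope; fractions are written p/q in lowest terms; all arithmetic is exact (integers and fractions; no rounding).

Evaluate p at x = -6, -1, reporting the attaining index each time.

p(-6) = min(-8+0·(-6)=-8, -6+1·(-6)=-12, -8+2·(-6)=-20, -6+3·(-6)=-24, 2+4·(-6)=-22) = -24 (attained by i=3)
p(-1) = min(-8+0·(-1)=-8, -6+1·(-1)=-7, -8+2·(-1)=-10, -6+3·(-1)=-9, 2+4·(-1)=-2) = -10 (attained by i=2)
Answer: p(-6) = -24; p(-1) = -10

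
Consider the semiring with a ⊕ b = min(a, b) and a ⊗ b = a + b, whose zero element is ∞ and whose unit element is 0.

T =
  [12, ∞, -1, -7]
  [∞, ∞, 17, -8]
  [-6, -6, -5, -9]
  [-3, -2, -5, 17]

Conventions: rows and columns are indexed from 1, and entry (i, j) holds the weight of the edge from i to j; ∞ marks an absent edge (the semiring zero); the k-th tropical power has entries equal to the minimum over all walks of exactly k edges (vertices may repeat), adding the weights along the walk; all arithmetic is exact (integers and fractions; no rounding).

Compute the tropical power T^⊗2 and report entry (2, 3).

T^⊗2:
  [-10, -9, -12, -10]
  [-11, -10, -13, 8]
  [-12, -11, -14, -14]
  [-11, -11, -10, -14]
Key observation: the optimum is the walk 2->4->3, with weight (-8) + (-5) = -13.
Optimal value attained by: walk 2->4->3.
Answer: (T^⊗2)[2][3] = -13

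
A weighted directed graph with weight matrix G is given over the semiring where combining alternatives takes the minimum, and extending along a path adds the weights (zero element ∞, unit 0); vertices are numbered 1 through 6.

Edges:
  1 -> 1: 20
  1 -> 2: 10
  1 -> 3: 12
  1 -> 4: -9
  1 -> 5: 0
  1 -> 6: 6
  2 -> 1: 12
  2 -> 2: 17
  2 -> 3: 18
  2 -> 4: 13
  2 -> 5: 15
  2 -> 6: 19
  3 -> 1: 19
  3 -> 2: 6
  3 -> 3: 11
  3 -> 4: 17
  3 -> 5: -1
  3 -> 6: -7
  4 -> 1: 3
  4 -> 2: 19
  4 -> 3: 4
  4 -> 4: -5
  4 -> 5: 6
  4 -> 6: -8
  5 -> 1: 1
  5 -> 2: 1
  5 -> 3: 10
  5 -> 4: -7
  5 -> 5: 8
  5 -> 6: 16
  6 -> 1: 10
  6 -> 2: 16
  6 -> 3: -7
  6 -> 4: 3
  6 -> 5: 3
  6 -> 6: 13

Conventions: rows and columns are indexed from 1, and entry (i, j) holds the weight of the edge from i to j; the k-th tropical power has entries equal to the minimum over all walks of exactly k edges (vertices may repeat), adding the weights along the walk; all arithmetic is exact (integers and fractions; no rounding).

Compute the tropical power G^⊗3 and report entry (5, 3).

G^⊗2:
  [-6, 1, -5, -14, -3, -17]
  [16, 16, 12, 3, 12, 5]
  [0, 0, -14, -8, -4, 4]
  [-2, 7, -15, -10, -5, -13]
  [-4, 9, -3, -12, -1, -15]
  [4, -1, 4, -4, -8, -14]
G^⊗3:
  [-11, -2, -24, -19, -14, -22]
  [6, 13, -2, -2, 8, -5]
  [-5, -8, -4, -13, -15, -21]
  [-7, -9, -20, -15, -16, -22]
  [-9, 0, -22, -17, -12, -20]
  [-7, -7, -21, -15, -11, -12]
Key observation: the optimum is the walk 5->4->6->3, with weight (-7) + (-8) + (-7) = -22.
Optimal value attained by: walk 5->4->6->3.
Answer: (G^⊗3)[5][3] = -22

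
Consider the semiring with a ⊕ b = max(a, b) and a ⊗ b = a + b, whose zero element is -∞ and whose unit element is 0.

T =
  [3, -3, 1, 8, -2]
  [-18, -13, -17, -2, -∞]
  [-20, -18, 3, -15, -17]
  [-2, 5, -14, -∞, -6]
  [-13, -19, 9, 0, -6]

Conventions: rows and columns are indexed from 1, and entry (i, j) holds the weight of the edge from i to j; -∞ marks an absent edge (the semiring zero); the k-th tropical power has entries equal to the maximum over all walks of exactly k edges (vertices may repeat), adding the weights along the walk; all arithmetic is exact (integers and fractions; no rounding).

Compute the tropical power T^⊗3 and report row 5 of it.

T^⊗2:
  [6, 13, 7, 11, 2]
  [-4, 3, -14, -10, -8]
  [-17, -10, 6, -12, -14]
  [1, -5, 3, 6, -4]
  [-2, 5, 12, -5, -6]
T^⊗3:
  [9, 16, 11, 14, 5]
  [-1, -5, 1, 4, -6]
  [-14, -7, 9, -9, -11]
  [4, 11, 6, 9, 0]
  [1, 0, 15, 6, -4]
Answer: row 5 of T^⊗3 = [1, 0, 15, 6, -4]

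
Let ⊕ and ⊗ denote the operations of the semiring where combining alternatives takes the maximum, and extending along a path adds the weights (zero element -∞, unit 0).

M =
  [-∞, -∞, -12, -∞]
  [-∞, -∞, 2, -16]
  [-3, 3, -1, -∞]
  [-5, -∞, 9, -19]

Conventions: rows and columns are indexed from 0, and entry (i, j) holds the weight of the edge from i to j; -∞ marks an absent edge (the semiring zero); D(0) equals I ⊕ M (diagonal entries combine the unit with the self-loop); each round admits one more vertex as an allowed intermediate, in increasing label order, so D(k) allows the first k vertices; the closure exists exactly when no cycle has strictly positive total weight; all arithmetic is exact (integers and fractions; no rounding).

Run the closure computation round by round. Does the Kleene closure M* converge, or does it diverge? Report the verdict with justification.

D(0):
  [0, -∞, -12, -∞]
  [-∞, 0, 2, -16]
  [-3, 3, 0, -∞]
  [-5, -∞, 9, 0]
D(1):
  [0, -∞, -12, -∞]
  [-∞, 0, 2, -16]
  [-3, 3, 0, -∞]
  [-5, -∞, 9, 0]
Detection: at round 2, diagonal entry (2, 2) turns strictly positive.
Key observation: the cycle 2->1->2 has total weight 3 + 2, which is strictly positive.
Answer: DIVERGES — positive cycle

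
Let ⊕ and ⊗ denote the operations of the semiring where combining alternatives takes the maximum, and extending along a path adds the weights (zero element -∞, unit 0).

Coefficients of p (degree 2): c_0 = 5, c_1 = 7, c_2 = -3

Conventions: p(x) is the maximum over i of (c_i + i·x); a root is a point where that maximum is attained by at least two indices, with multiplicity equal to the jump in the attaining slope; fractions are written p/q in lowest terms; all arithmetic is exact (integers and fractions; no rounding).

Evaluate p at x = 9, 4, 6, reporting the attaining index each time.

p(9) = max(5+0·9=5, 7+1·9=16, -3+2·9=15) = 16 (attained by i=1)
p(4) = max(5+0·4=5, 7+1·4=11, -3+2·4=5) = 11 (attained by i=1)
p(6) = max(5+0·6=5, 7+1·6=13, -3+2·6=9) = 13 (attained by i=1)
Answer: p(9) = 16; p(4) = 11; p(6) = 13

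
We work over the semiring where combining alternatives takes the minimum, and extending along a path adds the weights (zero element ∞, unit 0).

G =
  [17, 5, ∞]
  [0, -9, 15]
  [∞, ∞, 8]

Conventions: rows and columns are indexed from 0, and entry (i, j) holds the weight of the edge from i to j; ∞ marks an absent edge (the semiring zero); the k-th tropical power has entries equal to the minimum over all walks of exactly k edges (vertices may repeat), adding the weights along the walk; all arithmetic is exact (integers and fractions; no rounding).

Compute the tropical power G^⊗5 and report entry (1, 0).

G^⊗2:
  [5, -4, 20]
  [-9, -18, 6]
  [∞, ∞, 16]
G^⊗3:
  [-4, -13, 11]
  [-18, -27, -3]
  [∞, ∞, 24]
G^⊗4:
  [-13, -22, 2]
  [-27, -36, -12]
  [∞, ∞, 32]
G^⊗5:
  [-22, -31, -7]
  [-36, -45, -21]
  [∞, ∞, 40]
Key observation: the optimum is the walk 1->1->1->1->1->0, with weight (-9) + (-9) + (-9) + (-9) + 0 = -36.
Optimal value attained by: walk 1->1->1->1->1->0.
Answer: (G^⊗5)[1][0] = -36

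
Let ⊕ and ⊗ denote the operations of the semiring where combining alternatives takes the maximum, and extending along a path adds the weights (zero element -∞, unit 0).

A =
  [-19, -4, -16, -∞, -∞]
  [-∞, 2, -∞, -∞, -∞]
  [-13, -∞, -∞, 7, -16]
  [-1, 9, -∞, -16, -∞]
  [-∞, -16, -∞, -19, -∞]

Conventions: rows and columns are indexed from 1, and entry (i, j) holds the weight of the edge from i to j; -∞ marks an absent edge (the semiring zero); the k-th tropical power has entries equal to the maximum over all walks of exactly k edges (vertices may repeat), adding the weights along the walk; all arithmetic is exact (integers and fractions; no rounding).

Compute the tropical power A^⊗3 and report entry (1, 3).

A^⊗2:
  [-29, -2, -35, -9, -32]
  [-∞, 4, -∞, -∞, -∞]
  [6, 16, -29, -9, -∞]
  [-17, 11, -17, -32, -∞]
  [-20, -10, -∞, -35, -∞]
A^⊗3:
  [-10, 0, -45, -25, -51]
  [-∞, 6, -∞, -∞, -∞]
  [-10, 18, -10, -22, -45]
  [-30, 13, -33, -10, -33]
  [-36, -8, -36, -51, -∞]
Key observation: the optimum is the walk 1->3->1->3, with weight (-16) + (-13) + (-16) = -45.
Optimal value attained by: walk 1->3->1->3.
Answer: (A^⊗3)[1][3] = -45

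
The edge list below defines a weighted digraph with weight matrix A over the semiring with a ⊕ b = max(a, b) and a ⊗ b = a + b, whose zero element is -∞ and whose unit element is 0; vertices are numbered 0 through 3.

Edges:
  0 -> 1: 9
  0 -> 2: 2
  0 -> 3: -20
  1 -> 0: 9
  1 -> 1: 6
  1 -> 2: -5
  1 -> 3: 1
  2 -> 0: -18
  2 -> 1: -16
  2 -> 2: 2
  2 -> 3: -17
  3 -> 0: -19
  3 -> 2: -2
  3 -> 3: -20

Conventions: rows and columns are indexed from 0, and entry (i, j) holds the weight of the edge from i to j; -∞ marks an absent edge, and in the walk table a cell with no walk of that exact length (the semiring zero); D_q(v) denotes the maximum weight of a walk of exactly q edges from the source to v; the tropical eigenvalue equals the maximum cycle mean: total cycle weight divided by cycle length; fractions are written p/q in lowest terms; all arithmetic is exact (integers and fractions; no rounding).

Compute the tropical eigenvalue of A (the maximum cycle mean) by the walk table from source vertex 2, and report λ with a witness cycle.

q=0: [-∞, -∞, 0, -∞]
q=1: [-18, -16, 2, -17]
q=2: [-7, -9, 4, -15]
q=3: [0, 2, 6, -8]
q=4: [11, 9, 8, 3]
Optimal cycle mean attained by: cycle 0->1->0, total 9 + 9, length 2.
Answer: λ = 9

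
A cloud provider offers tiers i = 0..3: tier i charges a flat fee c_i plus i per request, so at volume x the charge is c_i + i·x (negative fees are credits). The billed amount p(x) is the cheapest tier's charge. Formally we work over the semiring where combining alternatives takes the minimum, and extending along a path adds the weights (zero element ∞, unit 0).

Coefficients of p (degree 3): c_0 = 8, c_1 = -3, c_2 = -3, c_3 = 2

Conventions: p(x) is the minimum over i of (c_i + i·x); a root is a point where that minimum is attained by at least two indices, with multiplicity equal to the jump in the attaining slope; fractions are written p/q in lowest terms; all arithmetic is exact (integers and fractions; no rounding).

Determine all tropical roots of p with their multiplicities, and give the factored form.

hull edge (i=0, c=8) to (i=1, c=-3): slope -11, span 1
hull edge (i=1, c=-3) to (i=2, c=-3): slope 0, span 1
hull edge (i=2, c=-3) to (i=3, c=2): slope 5, span 1
Factored form: p(x) = 2 ⊗ (x ⊕ (-5)) ⊗ (x ⊕ 0) ⊗ (x ⊕ 11)
Answer: roots = -5 (mult 1), 0 (mult 1), 11 (mult 1)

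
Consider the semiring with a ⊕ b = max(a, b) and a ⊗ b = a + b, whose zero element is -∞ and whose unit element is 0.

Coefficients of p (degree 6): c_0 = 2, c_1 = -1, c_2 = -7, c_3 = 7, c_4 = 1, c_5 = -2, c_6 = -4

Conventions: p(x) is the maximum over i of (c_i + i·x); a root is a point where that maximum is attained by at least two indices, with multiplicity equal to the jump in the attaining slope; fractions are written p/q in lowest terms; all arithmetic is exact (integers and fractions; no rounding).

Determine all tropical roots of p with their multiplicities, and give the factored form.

hull edge (i=0, c=2) to (i=3, c=7): slope 5/3, span 3
hull edge (i=3, c=7) to (i=6, c=-4): slope -11/3, span 3
Factored form: p(x) = -4 ⊗ (x ⊕ (-5/3)) ⊗ (x ⊕ (-5/3)) ⊗ (x ⊕ (-5/3)) ⊗ (x ⊕ 11/3) ⊗ (x ⊕ 11/3) ⊗ (x ⊕ 11/3)
Answer: roots = -5/3 (mult 3), 11/3 (mult 3)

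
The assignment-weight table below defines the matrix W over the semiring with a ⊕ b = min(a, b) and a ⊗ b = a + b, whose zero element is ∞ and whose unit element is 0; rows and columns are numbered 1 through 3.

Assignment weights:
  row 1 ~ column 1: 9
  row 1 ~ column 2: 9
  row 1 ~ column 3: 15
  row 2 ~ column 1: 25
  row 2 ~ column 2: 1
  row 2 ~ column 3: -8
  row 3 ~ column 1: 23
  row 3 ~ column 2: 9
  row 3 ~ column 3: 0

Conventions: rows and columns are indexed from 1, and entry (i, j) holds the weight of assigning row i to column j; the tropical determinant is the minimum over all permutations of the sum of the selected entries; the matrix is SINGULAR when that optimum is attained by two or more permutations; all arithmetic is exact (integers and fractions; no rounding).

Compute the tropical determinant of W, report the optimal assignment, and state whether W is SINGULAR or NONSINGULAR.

σ = (1, 2, 3): 9 + 1 + 0 = 10
σ = (1, 3, 2): 9 + (-8) + 9 = 10
σ = (2, 1, 3): 9 + 25 + 0 = 34
σ = (2, 3, 1): 9 + (-8) + 23 = 24
σ = (3, 1, 2): 15 + 25 + 9 = 49
σ = (3, 2, 1): 15 + 1 + 23 = 39
Optimal value attained by: σ = (1, 2, 3).
Answer: det⊕(W) = 10; verdict: SINGULAR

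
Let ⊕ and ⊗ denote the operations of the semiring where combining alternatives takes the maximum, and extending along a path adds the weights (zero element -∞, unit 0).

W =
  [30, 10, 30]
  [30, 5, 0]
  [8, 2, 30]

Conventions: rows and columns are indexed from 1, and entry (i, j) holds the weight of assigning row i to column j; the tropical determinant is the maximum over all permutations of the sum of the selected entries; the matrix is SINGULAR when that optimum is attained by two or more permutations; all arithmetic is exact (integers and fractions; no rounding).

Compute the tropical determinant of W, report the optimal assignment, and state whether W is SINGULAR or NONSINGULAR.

σ = (1, 2, 3): 30 + 5 + 30 = 65
σ = (1, 3, 2): 30 + 0 + 2 = 32
σ = (2, 1, 3): 10 + 30 + 30 = 70
σ = (2, 3, 1): 10 + 0 + 8 = 18
σ = (3, 1, 2): 30 + 30 + 2 = 62
σ = (3, 2, 1): 30 + 5 + 8 = 43
Optimal value attained by: σ = (2, 1, 3).
Answer: det⊕(W) = 70; verdict: NONSINGULAR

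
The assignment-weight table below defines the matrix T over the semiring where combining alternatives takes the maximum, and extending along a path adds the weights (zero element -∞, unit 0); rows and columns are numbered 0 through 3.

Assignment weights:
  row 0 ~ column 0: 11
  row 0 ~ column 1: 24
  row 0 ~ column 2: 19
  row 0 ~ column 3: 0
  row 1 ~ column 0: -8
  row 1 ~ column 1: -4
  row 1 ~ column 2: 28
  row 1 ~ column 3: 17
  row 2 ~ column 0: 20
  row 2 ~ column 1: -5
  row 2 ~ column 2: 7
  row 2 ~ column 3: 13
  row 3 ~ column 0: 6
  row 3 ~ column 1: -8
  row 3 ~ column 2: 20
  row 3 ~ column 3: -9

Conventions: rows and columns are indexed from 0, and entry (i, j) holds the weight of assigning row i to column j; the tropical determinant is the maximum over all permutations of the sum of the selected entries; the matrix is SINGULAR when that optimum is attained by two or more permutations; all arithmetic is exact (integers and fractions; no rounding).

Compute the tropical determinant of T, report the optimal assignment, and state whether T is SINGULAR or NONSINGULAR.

σ = (0, 1, 2, 3): 11 + (-4) + 7 + (-9) = 5
σ = (0, 1, 3, 2): 11 + (-4) + 13 + 20 = 40
σ = (0, 2, 1, 3): 11 + 28 + (-5) + (-9) = 25
σ = (0, 2, 3, 1): 11 + 28 + 13 + (-8) = 44
σ = (0, 3, 1, 2): 11 + 17 + (-5) + 20 = 43
σ = (0, 3, 2, 1): 11 + 17 + 7 + (-8) = 27
σ = (1, 0, 2, 3): 24 + (-8) + 7 + (-9) = 14
σ = (1, 0, 3, 2): 24 + (-8) + 13 + 20 = 49
σ = (1, 2, 0, 3): 24 + 28 + 20 + (-9) = 63
σ = (1, 2, 3, 0): 24 + 28 + 13 + 6 = 71
σ = (1, 3, 0, 2): 24 + 17 + 20 + 20 = 81
σ = (1, 3, 2, 0): 24 + 17 + 7 + 6 = 54
σ = (2, 0, 1, 3): 19 + (-8) + (-5) + (-9) = -3
σ = (2, 0, 3, 1): 19 + (-8) + 13 + (-8) = 16
σ = (2, 1, 0, 3): 19 + (-4) + 20 + (-9) = 26
σ = (2, 1, 3, 0): 19 + (-4) + 13 + 6 = 34
σ = (2, 3, 0, 1): 19 + 17 + 20 + (-8) = 48
σ = (2, 3, 1, 0): 19 + 17 + (-5) + 6 = 37
σ = (3, 0, 1, 2): 0 + (-8) + (-5) + 20 = 7
σ = (3, 0, 2, 1): 0 + (-8) + 7 + (-8) = -9
σ = (3, 1, 0, 2): 0 + (-4) + 20 + 20 = 36
σ = (3, 1, 2, 0): 0 + (-4) + 7 + 6 = 9
σ = (3, 2, 0, 1): 0 + 28 + 20 + (-8) = 40
σ = (3, 2, 1, 0): 0 + 28 + (-5) + 6 = 29
Optimal value attained by: σ = (1, 3, 0, 2).
Answer: det⊕(T) = 81; verdict: NONSINGULAR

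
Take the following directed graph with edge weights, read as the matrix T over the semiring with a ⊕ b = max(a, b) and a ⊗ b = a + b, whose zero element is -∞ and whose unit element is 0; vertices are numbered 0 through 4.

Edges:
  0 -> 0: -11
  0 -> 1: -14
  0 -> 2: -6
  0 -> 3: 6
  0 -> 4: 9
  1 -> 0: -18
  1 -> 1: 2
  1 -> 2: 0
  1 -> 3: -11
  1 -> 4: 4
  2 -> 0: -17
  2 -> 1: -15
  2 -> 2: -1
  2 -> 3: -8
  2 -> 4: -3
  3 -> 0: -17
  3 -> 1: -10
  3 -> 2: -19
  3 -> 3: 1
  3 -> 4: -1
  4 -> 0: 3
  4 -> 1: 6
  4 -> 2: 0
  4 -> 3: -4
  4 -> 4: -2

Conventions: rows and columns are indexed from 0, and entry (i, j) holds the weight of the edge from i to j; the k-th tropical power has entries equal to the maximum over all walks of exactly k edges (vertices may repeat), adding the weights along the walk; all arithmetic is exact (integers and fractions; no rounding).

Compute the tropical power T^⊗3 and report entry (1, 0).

T^⊗2:
  [12, 15, 9, 7, 7]
  [7, 10, 4, 0, 6]
  [0, 3, -2, -7, -4]
  [2, 5, -1, 2, 0]
  [1, 8, 6, 9, 12]
T^⊗3:
  [10, 17, 15, 18, 21]
  [9, 12, 10, 13, 16]
  [-1, 5, 3, 6, 9]
  [3, 7, 5, 8, 11]
  [15, 18, 12, 10, 12]
Key observation: the optimum is the walk 1->1->4->0, with weight 2 + 4 + 3 = 9.
Optimal value attained by: walk 1->1->4->0.
Answer: (T^⊗3)[1][0] = 9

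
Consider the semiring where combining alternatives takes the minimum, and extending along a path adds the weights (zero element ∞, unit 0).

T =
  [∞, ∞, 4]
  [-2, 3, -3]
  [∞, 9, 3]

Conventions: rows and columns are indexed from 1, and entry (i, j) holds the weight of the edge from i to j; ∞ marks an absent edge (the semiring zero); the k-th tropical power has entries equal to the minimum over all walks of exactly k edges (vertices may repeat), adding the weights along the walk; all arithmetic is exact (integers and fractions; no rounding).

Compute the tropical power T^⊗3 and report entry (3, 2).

T^⊗2:
  [∞, 13, 7]
  [1, 6, 0]
  [7, 12, 6]
T^⊗3:
  [11, 16, 10]
  [4, 9, 3]
  [10, 15, 9]
Key observation: the optimum is the walk 3->2->2->2, with weight 9 + 3 + 3 = 15.
Optimal value attained by: walk 3->2->2->2.
Answer: (T^⊗3)[3][2] = 15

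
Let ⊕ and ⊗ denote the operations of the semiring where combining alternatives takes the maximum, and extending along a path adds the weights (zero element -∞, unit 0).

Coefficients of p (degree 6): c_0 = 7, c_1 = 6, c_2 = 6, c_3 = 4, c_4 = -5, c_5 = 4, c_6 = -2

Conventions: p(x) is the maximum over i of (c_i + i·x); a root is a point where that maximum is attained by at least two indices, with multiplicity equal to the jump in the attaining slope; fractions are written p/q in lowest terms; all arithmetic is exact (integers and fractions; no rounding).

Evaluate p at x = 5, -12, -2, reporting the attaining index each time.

p(5) = max(7+0·5=7, 6+1·5=11, 6+2·5=16, 4+3·5=19, -5+4·5=15, 4+5·5=29, -2+6·5=28) = 29 (attained by i=5)
p(-12) = max(7+0·(-12)=7, 6+1·(-12)=-6, 6+2·(-12)=-18, 4+3·(-12)=-32, -5+4·(-12)=-53, 4+5·(-12)=-56, -2+6·(-12)=-74) = 7 (attained by i=0)
p(-2) = max(7+0·(-2)=7, 6+1·(-2)=4, 6+2·(-2)=2, 4+3·(-2)=-2, -5+4·(-2)=-13, 4+5·(-2)=-6, -2+6·(-2)=-14) = 7 (attained by i=0)
Answer: p(5) = 29; p(-12) = 7; p(-2) = 7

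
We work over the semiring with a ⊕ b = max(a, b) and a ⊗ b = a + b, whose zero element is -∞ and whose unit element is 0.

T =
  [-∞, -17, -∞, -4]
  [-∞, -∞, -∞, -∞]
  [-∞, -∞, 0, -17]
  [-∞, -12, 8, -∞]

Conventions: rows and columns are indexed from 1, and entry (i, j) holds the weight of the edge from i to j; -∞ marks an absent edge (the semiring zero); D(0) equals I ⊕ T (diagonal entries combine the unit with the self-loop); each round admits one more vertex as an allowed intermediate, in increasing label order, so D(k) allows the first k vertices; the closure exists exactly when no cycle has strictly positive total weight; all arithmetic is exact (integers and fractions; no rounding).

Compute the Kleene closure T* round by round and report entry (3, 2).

D(0):
  [0, -17, -∞, -4]
  [-∞, 0, -∞, -∞]
  [-∞, -∞, 0, -17]
  [-∞, -12, 8, 0]
D(1):
  [0, -17, -∞, -4]
  [-∞, 0, -∞, -∞]
  [-∞, -∞, 0, -17]
  [-∞, -12, 8, 0]
D(2):
  [0, -17, -∞, -4]
  [-∞, 0, -∞, -∞]
  [-∞, -∞, 0, -17]
  [-∞, -12, 8, 0]
D(3):
  [0, -17, -∞, -4]
  [-∞, 0, -∞, -∞]
  [-∞, -∞, 0, -17]
  [-∞, -12, 8, 0]
D(4):
  [0, -16, 4, -4]
  [-∞, 0, -∞, -∞]
  [-∞, -29, 0, -17]
  [-∞, -12, 8, 0]
Answer: T*[3][2] = -29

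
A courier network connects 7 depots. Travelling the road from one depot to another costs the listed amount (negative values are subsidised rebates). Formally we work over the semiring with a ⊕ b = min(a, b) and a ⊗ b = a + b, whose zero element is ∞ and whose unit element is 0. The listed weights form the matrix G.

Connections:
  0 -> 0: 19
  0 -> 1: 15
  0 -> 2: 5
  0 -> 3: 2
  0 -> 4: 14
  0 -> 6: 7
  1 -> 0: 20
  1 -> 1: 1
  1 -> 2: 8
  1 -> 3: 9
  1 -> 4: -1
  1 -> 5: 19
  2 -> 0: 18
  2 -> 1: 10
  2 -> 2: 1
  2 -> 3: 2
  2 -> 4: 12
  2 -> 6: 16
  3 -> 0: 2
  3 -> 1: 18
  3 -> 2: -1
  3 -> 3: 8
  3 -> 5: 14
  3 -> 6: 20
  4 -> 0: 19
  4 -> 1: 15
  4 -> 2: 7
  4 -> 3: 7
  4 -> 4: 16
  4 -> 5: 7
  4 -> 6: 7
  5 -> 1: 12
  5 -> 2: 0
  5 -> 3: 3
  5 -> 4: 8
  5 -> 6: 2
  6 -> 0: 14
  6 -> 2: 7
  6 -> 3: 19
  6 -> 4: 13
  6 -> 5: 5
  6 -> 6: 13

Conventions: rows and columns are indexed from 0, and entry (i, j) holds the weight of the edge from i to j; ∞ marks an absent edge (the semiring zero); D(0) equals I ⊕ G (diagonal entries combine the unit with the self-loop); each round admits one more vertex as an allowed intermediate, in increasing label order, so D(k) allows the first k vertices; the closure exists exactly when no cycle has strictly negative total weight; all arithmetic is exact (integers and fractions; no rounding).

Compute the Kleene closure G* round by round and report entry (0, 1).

D(0):
  [0, 15, 5, 2, 14, ∞, 7]
  [20, 0, 8, 9, -1, 19, ∞]
  [18, 10, 0, 2, 12, ∞, 16]
  [2, 18, -1, 0, ∞, 14, 20]
  [19, 15, 7, 7, 0, 7, 7]
  [∞, 12, 0, 3, 8, 0, 2]
  [14, ∞, 7, 19, 13, 5, 0]
D(1):
  [0, 15, 5, 2, 14, ∞, 7]
  [20, 0, 8, 9, -1, 19, 27]
  [18, 10, 0, 2, 12, ∞, 16]
  [2, 17, -1, 0, 16, 14, 9]
  [19, 15, 7, 7, 0, 7, 7]
  [∞, 12, 0, 3, 8, 0, 2]
  [14, 29, 7, 16, 13, 5, 0]
D(2):
  [0, 15, 5, 2, 14, 34, 7]
  [20, 0, 8, 9, -1, 19, 27]
  [18, 10, 0, 2, 9, 29, 16]
  [2, 17, -1, 0, 16, 14, 9]
  [19, 15, 7, 7, 0, 7, 7]
  [32, 12, 0, 3, 8, 0, 2]
  [14, 29, 7, 16, 13, 5, 0]
D(3):
  [0, 15, 5, 2, 14, 34, 7]
  [20, 0, 8, 9, -1, 19, 24]
  [18, 10, 0, 2, 9, 29, 16]
  [2, 9, -1, 0, 8, 14, 9]
  [19, 15, 7, 7, 0, 7, 7]
  [18, 10, 0, 2, 8, 0, 2]
  [14, 17, 7, 9, 13, 5, 0]
D(4):
  [0, 11, 1, 2, 10, 16, 7]
  [11, 0, 8, 9, -1, 19, 18]
  [4, 10, 0, 2, 9, 16, 11]
  [2, 9, -1, 0, 8, 14, 9]
  [9, 15, 6, 7, 0, 7, 7]
  [4, 10, 0, 2, 8, 0, 2]
  [11, 17, 7, 9, 13, 5, 0]
D(5):
  [0, 11, 1, 2, 10, 16, 7]
  [8, 0, 5, 6, -1, 6, 6]
  [4, 10, 0, 2, 9, 16, 11]
  [2, 9, -1, 0, 8, 14, 9]
  [9, 15, 6, 7, 0, 7, 7]
  [4, 10, 0, 2, 8, 0, 2]
  [11, 17, 7, 9, 13, 5, 0]
D(6):
  [0, 11, 1, 2, 10, 16, 7]
  [8, 0, 5, 6, -1, 6, 6]
  [4, 10, 0, 2, 9, 16, 11]
  [2, 9, -1, 0, 8, 14, 9]
  [9, 15, 6, 7, 0, 7, 7]
  [4, 10, 0, 2, 8, 0, 2]
  [9, 15, 5, 7, 13, 5, 0]
D(7):
  [0, 11, 1, 2, 10, 12, 7]
  [8, 0, 5, 6, -1, 6, 6]
  [4, 10, 0, 2, 9, 16, 11]
  [2, 9, -1, 0, 8, 14, 9]
  [9, 15, 6, 7, 0, 7, 7]
  [4, 10, 0, 2, 8, 0, 2]
  [9, 15, 5, 7, 13, 5, 0]
Answer: G*[0][1] = 11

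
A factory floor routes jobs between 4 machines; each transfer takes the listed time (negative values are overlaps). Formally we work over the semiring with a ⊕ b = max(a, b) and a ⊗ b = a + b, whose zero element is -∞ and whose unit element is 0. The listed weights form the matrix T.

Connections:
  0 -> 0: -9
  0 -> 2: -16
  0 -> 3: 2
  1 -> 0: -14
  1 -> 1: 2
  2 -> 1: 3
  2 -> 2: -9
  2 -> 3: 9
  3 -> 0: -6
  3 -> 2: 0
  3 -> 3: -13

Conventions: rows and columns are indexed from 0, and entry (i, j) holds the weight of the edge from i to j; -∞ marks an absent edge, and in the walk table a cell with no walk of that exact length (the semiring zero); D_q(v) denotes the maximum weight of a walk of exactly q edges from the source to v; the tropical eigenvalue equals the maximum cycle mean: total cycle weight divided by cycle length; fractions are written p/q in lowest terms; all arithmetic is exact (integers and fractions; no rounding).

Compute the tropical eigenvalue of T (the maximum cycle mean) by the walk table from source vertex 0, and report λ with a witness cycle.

q=0: [0, -∞, -∞, -∞]
q=1: [-9, -∞, -16, 2]
q=2: [-4, -13, 2, -7]
q=3: [-13, 5, -7, 11]
q=4: [5, 7, 11, 2]
Optimal cycle mean attained by: cycle 2->3->2, total 9 + 0, length 2.
Answer: λ = 9/2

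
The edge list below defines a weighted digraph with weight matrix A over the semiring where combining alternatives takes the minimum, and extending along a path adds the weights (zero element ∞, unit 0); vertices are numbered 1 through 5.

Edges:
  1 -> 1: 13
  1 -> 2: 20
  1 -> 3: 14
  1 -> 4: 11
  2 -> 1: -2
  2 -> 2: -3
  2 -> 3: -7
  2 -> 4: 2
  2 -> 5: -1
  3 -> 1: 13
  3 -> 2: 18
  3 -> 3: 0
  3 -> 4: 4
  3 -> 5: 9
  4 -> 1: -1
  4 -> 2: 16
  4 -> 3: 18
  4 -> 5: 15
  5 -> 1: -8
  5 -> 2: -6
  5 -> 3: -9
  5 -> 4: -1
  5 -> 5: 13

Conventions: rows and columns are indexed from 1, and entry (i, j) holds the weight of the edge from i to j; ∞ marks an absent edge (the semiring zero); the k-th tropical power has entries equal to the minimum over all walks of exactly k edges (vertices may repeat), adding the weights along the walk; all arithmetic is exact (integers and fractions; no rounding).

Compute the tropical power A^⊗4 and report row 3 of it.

A^⊗2:
  [10, 17, 13, 18, 19]
  [-9, -7, -10, -3, -4]
  [1, 3, 0, 4, 9]
  [7, 9, 6, 10, 15]
  [-8, -9, -13, -5, -7]
A^⊗3:
  [11, 13, 10, 17, 16]
  [-12, -10, -14, -6, -8]
  [1, 0, -4, 4, 2]
  [7, 6, 2, 10, 8]
  [-15, -13, -16, -9, -10]
A^⊗4:
  [8, 10, 6, 14, 12]
  [-16, -14, -17, -10, -11]
  [-6, -4, -7, 0, -1]
  [0, 2, -1, 6, 5]
  [-18, -16, -20, -12, -14]
Answer: row 3 of A^⊗4 = [-6, -4, -7, 0, -1]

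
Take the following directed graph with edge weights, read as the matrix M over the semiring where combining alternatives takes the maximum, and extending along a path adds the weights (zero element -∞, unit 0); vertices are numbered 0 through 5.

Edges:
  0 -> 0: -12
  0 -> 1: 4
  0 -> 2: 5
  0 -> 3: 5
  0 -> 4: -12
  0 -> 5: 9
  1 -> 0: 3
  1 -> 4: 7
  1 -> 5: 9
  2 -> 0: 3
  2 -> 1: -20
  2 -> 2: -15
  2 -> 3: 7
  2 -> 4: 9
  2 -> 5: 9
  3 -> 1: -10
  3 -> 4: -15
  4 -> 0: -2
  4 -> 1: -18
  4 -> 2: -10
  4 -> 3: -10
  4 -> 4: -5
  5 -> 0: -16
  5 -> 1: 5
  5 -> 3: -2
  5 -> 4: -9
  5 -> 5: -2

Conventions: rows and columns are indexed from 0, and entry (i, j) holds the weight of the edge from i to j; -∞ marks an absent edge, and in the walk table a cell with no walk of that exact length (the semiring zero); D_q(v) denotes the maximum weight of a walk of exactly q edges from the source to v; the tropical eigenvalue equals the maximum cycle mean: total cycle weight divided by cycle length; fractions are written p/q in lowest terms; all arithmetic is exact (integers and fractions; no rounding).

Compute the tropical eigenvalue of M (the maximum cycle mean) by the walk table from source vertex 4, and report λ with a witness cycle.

q=0: [-∞, -∞, -∞, -∞, 0, -∞]
q=1: [-2, -18, -10, -10, -5, -∞]
q=2: [-7, 2, 3, 3, -1, 7]
q=3: [6, 12, -2, 10, 12, 12]
q=4: [15, 17, 11, 11, 19, 21]
q=5: [20, 26, 20, 20, 24, 26]
q=6: [29, 31, 25, 27, 33, 35]
Optimal cycle mean attained by: cycle 1->5->1, total 9 + 5, length 2.
Answer: λ = 7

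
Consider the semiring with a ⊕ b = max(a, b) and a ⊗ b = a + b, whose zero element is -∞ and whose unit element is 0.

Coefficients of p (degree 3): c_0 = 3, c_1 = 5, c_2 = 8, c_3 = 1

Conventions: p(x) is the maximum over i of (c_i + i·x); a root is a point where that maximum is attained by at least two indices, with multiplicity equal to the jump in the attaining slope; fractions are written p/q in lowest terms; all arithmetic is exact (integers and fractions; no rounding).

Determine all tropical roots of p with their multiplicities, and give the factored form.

hull edge (i=0, c=3) to (i=2, c=8): slope 5/2, span 2
hull edge (i=2, c=8) to (i=3, c=1): slope -7, span 1
Factored form: p(x) = 1 ⊗ (x ⊕ (-5/2)) ⊗ (x ⊕ (-5/2)) ⊗ (x ⊕ 7)
Answer: roots = -5/2 (mult 2), 7 (mult 1)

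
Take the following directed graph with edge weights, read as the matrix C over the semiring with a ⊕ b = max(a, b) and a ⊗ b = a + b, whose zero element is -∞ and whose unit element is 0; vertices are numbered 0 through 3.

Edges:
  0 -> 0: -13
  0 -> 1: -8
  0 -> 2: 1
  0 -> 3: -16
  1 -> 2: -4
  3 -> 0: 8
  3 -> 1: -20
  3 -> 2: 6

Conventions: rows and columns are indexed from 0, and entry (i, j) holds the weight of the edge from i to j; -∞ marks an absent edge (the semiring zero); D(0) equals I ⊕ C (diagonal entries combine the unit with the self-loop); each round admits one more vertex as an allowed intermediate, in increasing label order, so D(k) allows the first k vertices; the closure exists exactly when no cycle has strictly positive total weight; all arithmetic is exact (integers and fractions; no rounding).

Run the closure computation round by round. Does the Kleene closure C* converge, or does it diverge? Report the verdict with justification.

D(0):
  [0, -8, 1, -16]
  [-∞, 0, -4, -∞]
  [-∞, -∞, 0, -∞]
  [8, -20, 6, 0]
D(1):
  [0, -8, 1, -16]
  [-∞, 0, -4, -∞]
  [-∞, -∞, 0, -∞]
  [8, 0, 9, 0]
D(2):
  [0, -8, 1, -16]
  [-∞, 0, -4, -∞]
  [-∞, -∞, 0, -∞]
  [8, 0, 9, 0]
D(3):
  [0, -8, 1, -16]
  [-∞, 0, -4, -∞]
  [-∞, -∞, 0, -∞]
  [8, 0, 9, 0]
D(4):
  [0, -8, 1, -16]
  [-∞, 0, -4, -∞]
  [-∞, -∞, 0, -∞]
  [8, 0, 9, 0]
Key observation: every diagonal entry stays at the unit through all rounds, so no improving cycle exists.
Answer: CONVERGES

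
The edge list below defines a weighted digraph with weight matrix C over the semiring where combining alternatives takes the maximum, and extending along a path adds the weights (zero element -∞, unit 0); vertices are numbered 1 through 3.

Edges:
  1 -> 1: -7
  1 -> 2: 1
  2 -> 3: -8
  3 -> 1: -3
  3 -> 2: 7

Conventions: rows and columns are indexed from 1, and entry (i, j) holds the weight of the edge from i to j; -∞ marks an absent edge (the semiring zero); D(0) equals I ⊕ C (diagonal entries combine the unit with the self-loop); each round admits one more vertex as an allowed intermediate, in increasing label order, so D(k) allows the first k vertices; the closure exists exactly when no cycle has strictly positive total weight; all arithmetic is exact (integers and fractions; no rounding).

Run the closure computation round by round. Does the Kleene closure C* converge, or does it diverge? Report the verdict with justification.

D(0):
  [0, 1, -∞]
  [-∞, 0, -8]
  [-3, 7, 0]
D(1):
  [0, 1, -∞]
  [-∞, 0, -8]
  [-3, 7, 0]
D(2):
  [0, 1, -7]
  [-∞, 0, -8]
  [-3, 7, 0]
D(3):
  [0, 1, -7]
  [-11, 0, -8]
  [-3, 7, 0]
Key observation: every diagonal entry stays at the unit through all rounds, so no improving cycle exists.
Answer: CONVERGES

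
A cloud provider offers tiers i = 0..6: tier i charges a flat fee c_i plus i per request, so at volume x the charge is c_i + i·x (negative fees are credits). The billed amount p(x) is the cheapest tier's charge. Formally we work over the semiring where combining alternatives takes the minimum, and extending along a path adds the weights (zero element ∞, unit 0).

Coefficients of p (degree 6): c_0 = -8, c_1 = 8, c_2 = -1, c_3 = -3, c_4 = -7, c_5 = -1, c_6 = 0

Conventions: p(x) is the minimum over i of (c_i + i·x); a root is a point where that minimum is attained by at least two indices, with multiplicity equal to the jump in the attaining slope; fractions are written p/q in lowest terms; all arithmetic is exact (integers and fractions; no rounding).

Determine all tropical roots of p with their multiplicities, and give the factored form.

hull edge (i=0, c=-8) to (i=4, c=-7): slope 1/4, span 4
hull edge (i=4, c=-7) to (i=6, c=0): slope 7/2, span 2
Factored form: p(x) = 0 ⊗ (x ⊕ (-7/2)) ⊗ (x ⊕ (-7/2)) ⊗ (x ⊕ (-1/4)) ⊗ (x ⊕ (-1/4)) ⊗ (x ⊕ (-1/4)) ⊗ (x ⊕ (-1/4))
Answer: roots = -7/2 (mult 2), -1/4 (mult 4)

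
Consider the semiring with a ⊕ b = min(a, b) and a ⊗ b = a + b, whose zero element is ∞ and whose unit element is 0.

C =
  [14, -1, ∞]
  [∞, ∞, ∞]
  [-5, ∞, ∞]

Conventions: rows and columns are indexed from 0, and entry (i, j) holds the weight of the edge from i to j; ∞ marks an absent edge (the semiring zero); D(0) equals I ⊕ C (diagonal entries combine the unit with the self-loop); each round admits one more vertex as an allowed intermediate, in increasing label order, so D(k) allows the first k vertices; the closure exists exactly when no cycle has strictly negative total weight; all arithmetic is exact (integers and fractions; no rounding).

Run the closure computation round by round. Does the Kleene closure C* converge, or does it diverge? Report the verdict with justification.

D(0):
  [0, -1, ∞]
  [∞, 0, ∞]
  [-5, ∞, 0]
D(1):
  [0, -1, ∞]
  [∞, 0, ∞]
  [-5, -6, 0]
D(2):
  [0, -1, ∞]
  [∞, 0, ∞]
  [-5, -6, 0]
D(3):
  [0, -1, ∞]
  [∞, 0, ∞]
  [-5, -6, 0]
Key observation: every diagonal entry stays at the unit through all rounds, so no improving cycle exists.
Answer: CONVERGES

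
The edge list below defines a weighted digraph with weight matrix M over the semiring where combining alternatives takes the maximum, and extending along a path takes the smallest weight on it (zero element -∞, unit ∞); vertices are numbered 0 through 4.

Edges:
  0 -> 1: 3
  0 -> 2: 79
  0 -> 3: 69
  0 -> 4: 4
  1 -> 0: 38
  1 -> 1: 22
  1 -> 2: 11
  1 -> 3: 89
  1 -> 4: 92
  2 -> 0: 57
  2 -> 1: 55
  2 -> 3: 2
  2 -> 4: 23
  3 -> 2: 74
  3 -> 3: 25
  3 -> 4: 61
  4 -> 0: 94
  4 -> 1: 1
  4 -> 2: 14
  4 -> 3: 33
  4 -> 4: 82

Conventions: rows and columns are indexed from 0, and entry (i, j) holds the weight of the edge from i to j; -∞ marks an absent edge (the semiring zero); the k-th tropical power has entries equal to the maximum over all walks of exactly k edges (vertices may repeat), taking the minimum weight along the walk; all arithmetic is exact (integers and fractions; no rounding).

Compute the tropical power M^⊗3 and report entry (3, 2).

M^⊗2:
  [57, 55, 69, 25, 61]
  [92, 22, 74, 38, 82]
  [38, 22, 57, 57, 55]
  [61, 55, 25, 33, 61]
  [82, 14, 79, 69, 82]
M^⊗3:
  [61, 55, 57, 57, 61]
  [82, 55, 79, 69, 82]
  [57, 55, 57, 38, 57]
  [61, 25, 61, 61, 61]
  [82, 55, 79, 69, 82]
Key observation: the optimum is the walk 3->4->0->2, with weight 61 min 94 min 79 = 61.
Optimal value attained by: walk 3->4->0->2.
Answer: (M^⊗3)[3][2] = 61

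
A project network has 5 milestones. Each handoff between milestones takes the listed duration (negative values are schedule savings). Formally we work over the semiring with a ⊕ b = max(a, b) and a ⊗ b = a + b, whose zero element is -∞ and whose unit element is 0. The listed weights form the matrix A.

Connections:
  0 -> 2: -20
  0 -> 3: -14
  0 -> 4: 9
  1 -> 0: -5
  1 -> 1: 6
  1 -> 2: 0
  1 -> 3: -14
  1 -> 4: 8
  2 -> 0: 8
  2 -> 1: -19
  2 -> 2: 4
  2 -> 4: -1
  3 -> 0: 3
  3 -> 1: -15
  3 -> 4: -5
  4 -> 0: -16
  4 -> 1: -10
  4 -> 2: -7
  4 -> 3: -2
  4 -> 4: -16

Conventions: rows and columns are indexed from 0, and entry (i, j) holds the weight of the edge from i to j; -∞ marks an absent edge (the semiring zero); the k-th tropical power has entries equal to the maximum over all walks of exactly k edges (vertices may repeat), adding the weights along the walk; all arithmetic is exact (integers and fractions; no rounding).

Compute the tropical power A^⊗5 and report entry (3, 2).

A^⊗2:
  [-7, -1, 2, 7, -7]
  [8, 12, 6, 6, 14]
  [12, -11, 8, -3, 17]
  [-20, -9, -12, -7, 12]
  [1, -4, -3, -18, -2]
A^⊗3:
  [10, 5, 6, -9, 7]
  [14, 18, 12, 12, 20]
  [16, 7, 12, 15, 21]
  [-4, 2, 5, 10, -1]
  [5, 2, 1, -4, 10]
A^⊗4:
  [14, 11, 10, 5, 19]
  [20, 24, 18, 18, 26]
  [20, 13, 16, 19, 25]
  [13, 8, 9, -3, 10]
  [9, 8, 5, 8, 14]
A^⊗5:
  [18, 17, 14, 17, 23]
  [26, 30, 24, 24, 32]
  [24, 19, 20, 23, 29]
  [17, 14, 13, 8, 22]
  [13, 14, 9, 12, 18]
Key observation: the optimum is the walk 3->0->4->2->2->2, with weight 3 + 9 + (-7) + 4 + 4 = 13.
Optimal value attained by: walk 3->0->4->2->2->2.
Answer: (A^⊗5)[3][2] = 13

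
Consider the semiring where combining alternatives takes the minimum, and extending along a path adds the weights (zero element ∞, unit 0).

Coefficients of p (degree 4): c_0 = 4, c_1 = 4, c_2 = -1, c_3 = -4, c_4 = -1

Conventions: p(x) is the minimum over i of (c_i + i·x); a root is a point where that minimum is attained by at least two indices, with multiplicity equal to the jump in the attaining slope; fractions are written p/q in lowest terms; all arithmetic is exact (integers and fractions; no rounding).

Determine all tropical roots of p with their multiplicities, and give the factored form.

hull edge (i=0, c=4) to (i=3, c=-4): slope -8/3, span 3
hull edge (i=3, c=-4) to (i=4, c=-1): slope 3, span 1
Factored form: p(x) = -1 ⊗ (x ⊕ (-3)) ⊗ (x ⊕ 8/3) ⊗ (x ⊕ 8/3) ⊗ (x ⊕ 8/3)
Answer: roots = -3 (mult 1), 8/3 (mult 3)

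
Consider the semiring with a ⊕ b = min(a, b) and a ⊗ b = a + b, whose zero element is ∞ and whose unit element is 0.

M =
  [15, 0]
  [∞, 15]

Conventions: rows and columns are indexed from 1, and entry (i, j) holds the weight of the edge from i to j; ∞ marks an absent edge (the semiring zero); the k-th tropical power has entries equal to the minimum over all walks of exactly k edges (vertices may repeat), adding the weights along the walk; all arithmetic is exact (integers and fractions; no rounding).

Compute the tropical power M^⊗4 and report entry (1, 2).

M^⊗2:
  [30, 15]
  [∞, 30]
M^⊗3:
  [45, 30]
  [∞, 45]
M^⊗4:
  [60, 45]
  [∞, 60]
Key observation: the optimum is the walk 1->1->1->1->2, with weight 15 + 15 + 15 + 0 = 45.
Optimal value attained by: walk 1->1->1->1->2.
Answer: (M^⊗4)[1][2] = 45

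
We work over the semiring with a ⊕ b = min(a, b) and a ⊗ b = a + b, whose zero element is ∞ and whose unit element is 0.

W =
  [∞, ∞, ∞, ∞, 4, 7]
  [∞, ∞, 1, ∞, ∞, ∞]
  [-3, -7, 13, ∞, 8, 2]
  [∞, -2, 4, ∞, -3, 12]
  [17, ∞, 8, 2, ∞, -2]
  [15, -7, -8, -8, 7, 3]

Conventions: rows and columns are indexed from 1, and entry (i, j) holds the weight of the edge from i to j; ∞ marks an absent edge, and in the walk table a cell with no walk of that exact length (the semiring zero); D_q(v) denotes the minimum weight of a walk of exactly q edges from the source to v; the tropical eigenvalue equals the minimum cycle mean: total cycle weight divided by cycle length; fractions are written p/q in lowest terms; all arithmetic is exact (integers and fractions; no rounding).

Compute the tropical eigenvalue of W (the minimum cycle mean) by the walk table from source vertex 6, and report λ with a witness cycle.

q=0: [∞, ∞, ∞, ∞, ∞, 0]
q=1: [15, -7, -8, -8, 7, 3]
q=2: [-11, -15, -6, -5, -11, -6]
q=3: [-9, -13, -14, -14, -8, -13]
q=4: [-17, -21, -21, -21, -17, -12]
q=5: [-24, -28, -20, -20, -24, -19]
q=6: [-23, -27, -27, -27, -23, -26]
Optimal cycle mean attained by: cycle 4->5->6->4, total (-3) + (-2) + (-8), length 3.
Answer: λ = -13/3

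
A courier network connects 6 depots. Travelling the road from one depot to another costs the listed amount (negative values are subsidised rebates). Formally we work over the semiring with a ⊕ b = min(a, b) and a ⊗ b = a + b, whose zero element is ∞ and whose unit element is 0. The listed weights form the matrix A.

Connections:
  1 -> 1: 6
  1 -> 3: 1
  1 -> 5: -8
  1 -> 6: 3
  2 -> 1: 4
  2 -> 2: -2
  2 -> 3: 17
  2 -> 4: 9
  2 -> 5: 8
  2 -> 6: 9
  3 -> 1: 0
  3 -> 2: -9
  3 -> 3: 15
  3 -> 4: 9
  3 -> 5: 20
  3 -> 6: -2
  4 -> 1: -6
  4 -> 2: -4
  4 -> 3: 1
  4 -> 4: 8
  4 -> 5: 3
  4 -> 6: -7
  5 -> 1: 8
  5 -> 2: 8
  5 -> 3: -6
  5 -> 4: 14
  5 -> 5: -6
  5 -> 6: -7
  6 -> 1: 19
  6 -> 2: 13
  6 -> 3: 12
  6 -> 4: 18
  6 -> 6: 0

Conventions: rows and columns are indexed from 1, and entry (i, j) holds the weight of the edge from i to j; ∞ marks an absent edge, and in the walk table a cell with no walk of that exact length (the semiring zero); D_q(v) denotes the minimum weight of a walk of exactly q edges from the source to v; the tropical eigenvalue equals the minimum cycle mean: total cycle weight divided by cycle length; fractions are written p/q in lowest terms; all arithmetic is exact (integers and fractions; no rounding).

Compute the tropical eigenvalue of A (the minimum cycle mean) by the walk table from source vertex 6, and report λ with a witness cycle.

q=0: [∞, ∞, ∞, ∞, ∞, 0]
q=1: [19, 13, 12, 18, ∞, 0]
q=2: [12, 3, 12, 18, 11, 0]
q=3: [7, 1, 5, 12, 4, 0]
q=4: [5, -4, -2, 10, -2, -3]
q=5: [-2, -11, -8, 5, -8, -9]
q=6: [-8, -17, -14, -2, -14, -15]
Optimal cycle mean attained by: cycle 5->5, total (-6), length 1.
Answer: λ = -6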